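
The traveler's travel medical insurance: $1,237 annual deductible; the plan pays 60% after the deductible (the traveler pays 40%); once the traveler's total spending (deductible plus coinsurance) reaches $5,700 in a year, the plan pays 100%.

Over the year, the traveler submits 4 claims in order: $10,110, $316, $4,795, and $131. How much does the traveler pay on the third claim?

Claim 1 — $10,110: deductible takes $1,237, $8,873 remains; traveler's 40% is $3,549.20. Traveler pays $4,786.20; OOP now $4,786.20.
Claim 2 — $316: deductible already satisfied, so traveler's share is 40% × $316 = $126.40. Cost to traveler: $126.40. OOP to date $4,912.60.
Claim 3 — $4,795: deductible already satisfied, so traveler's share is 40% × $4,795 = $1,918. Adding that to $4,912.60 gives $6,830.60, past the $5,700 cap; traveler pays only $5,700 − $4,912.60 = $787.40.

$787.40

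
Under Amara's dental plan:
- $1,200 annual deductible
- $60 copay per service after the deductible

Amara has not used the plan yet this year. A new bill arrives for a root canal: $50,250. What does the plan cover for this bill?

$48,990

The full $1,200 deductible is still open; $1,200 of this bill applies to it.
The remaining $49,050 (= $50,250 − $1,200) moves to the copay.
Copay on this service: $60.
So the patient owes $1,200 + $60 = $1,260.
The plan picks up $50,250 − $1,260 = $48,990.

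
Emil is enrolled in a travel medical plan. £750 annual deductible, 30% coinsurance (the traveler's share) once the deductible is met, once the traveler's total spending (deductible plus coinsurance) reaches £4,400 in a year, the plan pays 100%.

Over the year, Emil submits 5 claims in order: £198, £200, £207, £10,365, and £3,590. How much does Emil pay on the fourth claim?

£3,211

Bill 1, £198: all of it applies to the deductible. Traveler pays £198; OOP now £198.
Bill 2, £200: fully absorbed by the deductible. Cost to traveler: £200. OOP to date £398.
Bill 3, £207: entire amount goes to the deductible. Traveler owes £207 (running OOP £605).
Bill 4, £10,365: £145 finishes the deductible; £10,220 goes to coinsurance; coinsurance £10,220 × 30% = £3,066. Traveler owes £3,211 (running OOP £3,816).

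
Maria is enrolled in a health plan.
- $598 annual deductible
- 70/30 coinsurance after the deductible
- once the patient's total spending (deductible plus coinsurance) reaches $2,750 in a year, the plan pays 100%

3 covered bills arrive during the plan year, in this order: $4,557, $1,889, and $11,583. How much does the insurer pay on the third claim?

$11,185.40

Claim 1 — $4,557: deductible takes $598, $3,959 remains; coinsurance $3,959 × 30% = $1,187.70. Cost to patient: $1,785.70. OOP to date $1,785.70. Insurer: $4,557 − $1,785.70 = $2,771.30.
Claim 2 — $1,889: deductible met; 30% of $1,889 = $566.70. Patient pays $566.70; OOP now $2,352.40. Insurer: $1,889 − $566.70 = $1,322.30.
Claim 3 — $11,583: 30% coinsurance on $11,583 = $3,474.90. Adding that to $2,352.40 gives $5,827.30, past the $2,750 cap; patient pays only $2,750 − $2,352.40 = $397.60. Plan pays $11,583 − $397.60 = $11,185.40.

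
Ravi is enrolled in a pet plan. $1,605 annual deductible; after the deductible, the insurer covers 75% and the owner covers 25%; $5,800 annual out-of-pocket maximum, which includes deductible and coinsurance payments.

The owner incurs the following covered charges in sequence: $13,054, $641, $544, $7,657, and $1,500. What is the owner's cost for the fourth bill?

$1,036.50

Bill 1, $13,054: $1,605 finishes the deductible; $11,449 goes to coinsurance; coinsurance $11,449 × 25% = $2,862.25. Cost to owner: $4,467.25. OOP to date $4,467.25.
Bill 2, $641: deductible already satisfied, so owner's share is 25% × $641 = $160.25. Owner owes $160.25 (running OOP $4,627.50).
Bill 3, $544: deductible met; 25% of $544 = $136. Cost to owner: $136. OOP to date $4,763.50.
Bill 4, $7,657: deductible met; 25% of $7,657 = $1,914.25. Adding that to $4,763.50 gives $6,677.75, past the $5,800 cap; owner pays only $5,800 − $4,763.50 = $1,036.50.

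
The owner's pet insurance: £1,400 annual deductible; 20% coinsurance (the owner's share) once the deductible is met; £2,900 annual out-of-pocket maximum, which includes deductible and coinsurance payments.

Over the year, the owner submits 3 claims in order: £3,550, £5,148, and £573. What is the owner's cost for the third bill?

£40.40

Bill 1, £3,550: £1,400 finishes the deductible; £2,150 goes to coinsurance; 20% of £2,150 = £430. Cost to owner: £1,830. OOP to date £1,830.
Bill 2, £5,148: 20% coinsurance on £5,148 = £1,029.60. Owner owes £1,029.60 (running OOP £2,859.60).
Bill 3, £573: 20% coinsurance on £573 = £114.60. That would push OOP to £2,974.20, over the £2,900 cap, so owner pays £2,900 − £2,859.60 = £40.40.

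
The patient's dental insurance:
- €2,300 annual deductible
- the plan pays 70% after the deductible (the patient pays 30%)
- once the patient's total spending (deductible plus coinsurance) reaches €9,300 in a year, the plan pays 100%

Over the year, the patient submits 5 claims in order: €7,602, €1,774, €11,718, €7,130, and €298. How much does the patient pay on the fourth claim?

€1,361.80

Claim 1 (€7,602): deductible takes €2,300, €5,302 remains; patient's 30% is €1,590.60. Patient owes €3,890.60 (running OOP €3,890.60).
Claim 2 (€1,774): 30% coinsurance on €1,774 = €532.20. Patient owes €532.20 (running OOP €4,422.80).
Claim 3 (€11,718): deductible met; 30% of €11,718 = €3,515.40. Cost to patient: €3,515.40. OOP to date €7,938.20.
Claim 4 (€7,130): deductible already satisfied, so patient's share is 30% × €7,130 = €2,139. Adding that to €7,938.20 gives €10,077.20, past the €9,300 cap; patient pays only €9,300 − €7,938.20 = €1,361.80.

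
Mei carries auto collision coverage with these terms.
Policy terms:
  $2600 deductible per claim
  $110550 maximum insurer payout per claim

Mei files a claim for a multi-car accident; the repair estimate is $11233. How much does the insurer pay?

Less the $2600 deductible: $11233 − $2600 = $8633.
That's under the $110550 cap, so the insurer reimburses the full $8633.

$8633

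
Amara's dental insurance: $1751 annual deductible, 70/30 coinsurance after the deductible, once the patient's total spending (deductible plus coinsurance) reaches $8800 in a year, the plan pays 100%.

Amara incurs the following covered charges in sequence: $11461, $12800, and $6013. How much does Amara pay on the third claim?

Claim 1 ($11461): deductible takes $1751, $9710 remains; patient's 30% is $2913. Patient owes $4664 (running OOP $4664).
Claim 2 ($12800): deductible already satisfied, so patient's share is 30% × $12800 = $3840. Patient pays $3840; OOP now $8504.
Claim 3 ($6013): 30% coinsurance on $6013 = $1803.90. OOP would hit $10307.90 > $8800, so the cap limits the patient to $8800 − $8504 = $296.

$296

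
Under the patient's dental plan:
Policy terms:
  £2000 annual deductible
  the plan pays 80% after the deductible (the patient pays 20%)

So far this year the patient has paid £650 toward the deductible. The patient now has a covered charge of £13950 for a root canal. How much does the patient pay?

£3870

£650 of the £2000 deductible is already met, leaving £1350.
That leaves £13950 − £1350 = £12600 for coinsurance.
Coinsurance: £12600 × 20% = £2520.
So the patient owes £1350 + £2520 = £3870.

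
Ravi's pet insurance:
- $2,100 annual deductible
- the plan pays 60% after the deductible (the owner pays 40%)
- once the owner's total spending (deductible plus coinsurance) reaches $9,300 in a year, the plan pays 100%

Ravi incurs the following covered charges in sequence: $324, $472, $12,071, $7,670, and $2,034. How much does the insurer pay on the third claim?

$6,460.20

Claim 1 ($324): all of it applies to the deductible. Owner owes $324 (running OOP $324). Insurer: $324 − $324 = $0.
Claim 2 ($472): fully absorbed by the deductible. Cost to owner: $472. OOP to date $796. Insurer: $472 − $472 = $0.
Claim 3 ($12,071): $1,304 to deductible, leaving $10,767; coinsurance $10,767 × 40% = $4,306.80. Cost to owner: $5,610.80. OOP to date $6,406.80. Insurer: $12,071 − $5,610.80 = $6,460.20.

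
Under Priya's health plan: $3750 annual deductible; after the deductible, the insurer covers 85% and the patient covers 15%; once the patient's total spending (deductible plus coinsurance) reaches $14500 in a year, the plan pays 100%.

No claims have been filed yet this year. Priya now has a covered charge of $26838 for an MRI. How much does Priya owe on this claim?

Nothing has been paid toward the $3750 deductible, so the first $3750 of this charge is applied there.
After the $3750 deductible portion, $26838 − $3750 = $23088 is subject to coinsurance.
Coinsurance: $23088 × 15% = $3463.20.
That puts the patient's cost at $3750 + $3463.20 = $7213.20 before any cap.
Year-to-date out-of-pocket becomes $0 + $7213.20 = $7213.20, still under the $14500 maximum, so no cap applies.

$7213.20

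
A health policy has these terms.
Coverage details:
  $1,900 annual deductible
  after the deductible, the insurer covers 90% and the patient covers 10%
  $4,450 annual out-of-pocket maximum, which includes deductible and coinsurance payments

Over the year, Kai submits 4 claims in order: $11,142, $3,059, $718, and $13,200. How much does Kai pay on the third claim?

$71.80

#1 ($11,142): $1,900 to deductible, leaving $9,242; coinsurance $9,242 × 10% = $924.20. Patient owes $2,824.20 (running OOP $2,824.20).
#2 ($3,059): deductible already satisfied, so patient's share is 10% × $3,059 = $305.90. Patient owes $305.90 (running OOP $3,130.10).
#3 ($718): deductible met; 10% of $718 = $71.80. Patient owes $71.80 (running OOP $3,201.90).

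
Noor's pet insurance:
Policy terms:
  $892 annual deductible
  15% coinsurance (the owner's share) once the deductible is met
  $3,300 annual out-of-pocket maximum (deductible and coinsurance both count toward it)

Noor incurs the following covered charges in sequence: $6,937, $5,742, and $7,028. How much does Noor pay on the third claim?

Claim 1 — $6,937: deductible takes $892, $6,045 remains; 15% of $6,045 = $906.75. Owner pays $1,798.75; OOP now $1,798.75.
Claim 2 — $5,742: deductible met; 15% of $5,742 = $861.30. Owner owes $861.30 (running OOP $2,660.05).
Claim 3 — $7,028: deductible already satisfied, so owner's share is 15% × $7,028 = $1,054.20. Adding that to $2,660.05 gives $3,714.25, past the $3,300 cap; owner pays only $3,300 − $2,660.05 = $639.95.

$639.95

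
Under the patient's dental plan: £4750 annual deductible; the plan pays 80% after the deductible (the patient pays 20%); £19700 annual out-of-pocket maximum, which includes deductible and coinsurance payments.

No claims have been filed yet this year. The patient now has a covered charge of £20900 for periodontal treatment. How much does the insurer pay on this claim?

£12920

Nothing has been paid toward the £4750 deductible, so the first £4750 of this charge is applied there.
The remaining £16150 (= £20900 − £4750) moves to coinsurance.
Patient's 20% share of £16150 is £3230.
That puts the patient's cost at £4750 + £3230 = £7980 before any cap.
Cumulative spending £0 + £7980 = £7980 stays under the £19700 maximum.
The insurer covers the remainder: £20900 − £7980 = £12920.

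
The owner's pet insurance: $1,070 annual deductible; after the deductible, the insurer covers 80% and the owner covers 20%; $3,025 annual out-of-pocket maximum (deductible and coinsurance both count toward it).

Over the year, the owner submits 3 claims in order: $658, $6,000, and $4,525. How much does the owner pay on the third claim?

$837.40

#1 ($658): fully absorbed by the deductible. Owner pays $658; OOP now $658.
#2 ($6,000): $412 to deductible, leaving $5,588; 20% of $5,588 = $1,117.60. Cost to owner: $1,529.60. OOP to date $2,187.60.
#3 ($4,525): 20% coinsurance on $4,525 = $905. Adding that to $2,187.60 gives $3,092.60, past the $3,025 cap; owner pays only $3,025 − $2,187.60 = $837.40.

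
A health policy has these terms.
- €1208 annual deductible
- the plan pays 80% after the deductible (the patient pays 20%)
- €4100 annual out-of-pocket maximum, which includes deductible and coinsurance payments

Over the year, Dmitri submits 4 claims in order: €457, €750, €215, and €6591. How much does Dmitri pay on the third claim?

€43.80

#1 (€457): all of it applies to the deductible. Cost to patient: €457. OOP to date €457.
#2 (€750): fully absorbed by the deductible. Cost to patient: €750. OOP to date €1207.
#3 (€215): €1 finishes the deductible; €214 goes to coinsurance; patient's 20% is €42.80. Cost to patient: €43.80. OOP to date €1250.80.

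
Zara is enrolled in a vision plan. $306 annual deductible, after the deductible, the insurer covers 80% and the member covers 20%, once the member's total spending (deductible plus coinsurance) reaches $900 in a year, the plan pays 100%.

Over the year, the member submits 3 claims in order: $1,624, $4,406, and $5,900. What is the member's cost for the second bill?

Claim 1 — $1,624: $306 to deductible, leaving $1,318; 20% of $1,318 = $263.60. Cost to member: $569.60. OOP to date $569.60.
Claim 2 — $4,406: deductible met; 20% of $4,406 = $881.20. That would push OOP to $1,450.80, over the $900 cap, so member pays $900 − $569.60 = $330.40.

$330.40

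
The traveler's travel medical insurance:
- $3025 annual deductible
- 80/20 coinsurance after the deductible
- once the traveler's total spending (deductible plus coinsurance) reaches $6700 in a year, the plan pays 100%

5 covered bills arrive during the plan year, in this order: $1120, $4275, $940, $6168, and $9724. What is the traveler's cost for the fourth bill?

$1233.60

#1 ($1120): fully absorbed by the deductible. Cost to traveler: $1120. OOP to date $1120.
#2 ($4275): $1905 to deductible, leaving $2370; traveler's 20% is $474. Traveler pays $2379; OOP now $3499.
#3 ($940): deductible met; 20% of $940 = $188. Traveler owes $188 (running OOP $3687).
#4 ($6168): deductible met; 20% of $6168 = $1233.60. Traveler pays $1233.60; OOP now $4920.60.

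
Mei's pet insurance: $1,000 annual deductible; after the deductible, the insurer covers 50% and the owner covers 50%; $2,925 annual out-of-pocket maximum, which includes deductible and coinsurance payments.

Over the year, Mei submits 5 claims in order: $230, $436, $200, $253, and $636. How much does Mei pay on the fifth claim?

$318

#1 ($230): fully absorbed by the deductible. Owner owes $230 (running OOP $230).
#2 ($436): fully absorbed by the deductible. Cost to owner: $436. OOP to date $666.
#3 ($200): fully absorbed by the deductible. Cost to owner: $200. OOP to date $866.
#4 ($253): $134 finishes the deductible; $119 goes to coinsurance; 50% of $119 = $59.50. Owner pays $193.50; OOP now $1,059.50.
#5 ($636): 50% coinsurance on $636 = $318. Cost to owner: $318. OOP to date $1,377.50.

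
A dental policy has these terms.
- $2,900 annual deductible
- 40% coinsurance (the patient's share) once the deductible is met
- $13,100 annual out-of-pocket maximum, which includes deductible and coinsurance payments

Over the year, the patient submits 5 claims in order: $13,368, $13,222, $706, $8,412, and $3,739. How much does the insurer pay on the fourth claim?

$7,970.40

Claim 1 — $13,368: $2,900 finishes the deductible; $10,468 goes to coinsurance; patient's 40% is $4,187.20. Patient pays $7,087.20; OOP now $7,087.20. Insurer: $13,368 − $7,087.20 = $6,280.80.
Claim 2 — $13,222: deductible already satisfied, so patient's share is 40% × $13,222 = $5,288.80. Patient pays $5,288.80; OOP now $12,376. Plan pays $13,222 − $5,288.80 = $7,933.20.
Claim 3 — $706: deductible already satisfied, so patient's share is 40% × $706 = $282.40. Patient owes $282.40 (running OOP $12,658.40). Plan pays $706 − $282.40 = $423.60.
Claim 4 — $8,412: 40% coinsurance on $8,412 = $3,364.80. That would push OOP to $16,023.20, over the $13,100 cap, so patient pays $13,100 − $12,658.40 = $441.60. Insurer: $8,412 − $441.60 = $7,970.40.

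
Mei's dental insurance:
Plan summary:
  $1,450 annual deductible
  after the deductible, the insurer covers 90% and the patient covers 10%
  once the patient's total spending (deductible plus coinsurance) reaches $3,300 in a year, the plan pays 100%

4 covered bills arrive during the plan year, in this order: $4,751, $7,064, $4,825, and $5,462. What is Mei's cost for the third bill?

$482.50

Claim 1 ($4,751): $1,450 finishes the deductible; $3,301 goes to coinsurance; coinsurance $3,301 × 10% = $330.10. Patient pays $1,780.10; OOP now $1,780.10.
Claim 2 ($7,064): 10% coinsurance on $7,064 = $706.40. Cost to patient: $706.40. OOP to date $2,486.50.
Claim 3 ($4,825): 10% coinsurance on $4,825 = $482.50. Patient owes $482.50 (running OOP $2,969).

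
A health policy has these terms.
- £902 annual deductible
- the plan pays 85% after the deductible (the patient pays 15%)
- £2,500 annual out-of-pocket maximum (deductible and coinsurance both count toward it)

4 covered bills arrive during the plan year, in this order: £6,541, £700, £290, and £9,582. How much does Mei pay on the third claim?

Claim 1 — £6,541: deductible takes £902, £5,639 remains; 15% of £5,639 = £845.85. Cost to patient: £1,747.85. OOP to date £1,747.85.
Claim 2 — £700: deductible met; 15% of £700 = £105. Cost to patient: £105. OOP to date £1,852.85.
Claim 3 — £290: deductible met; 15% of £290 = £43.50. Patient pays £43.50; OOP now £1,896.35.

£43.50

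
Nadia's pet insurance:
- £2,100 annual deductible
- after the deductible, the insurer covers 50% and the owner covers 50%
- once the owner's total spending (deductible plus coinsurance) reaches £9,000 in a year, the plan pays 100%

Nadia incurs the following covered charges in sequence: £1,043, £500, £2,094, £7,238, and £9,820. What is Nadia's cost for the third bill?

Bill 1, £1,043: entire amount goes to the deductible. Cost to owner: £1,043. OOP to date £1,043.
Bill 2, £500: fully absorbed by the deductible. Owner pays £500; OOP now £1,543.
Bill 3, £2,094: £557 finishes the deductible; £1,537 goes to coinsurance; 50% of £1,537 = £768.50. Owner owes £1,325.50 (running OOP £2,868.50).

£1,325.50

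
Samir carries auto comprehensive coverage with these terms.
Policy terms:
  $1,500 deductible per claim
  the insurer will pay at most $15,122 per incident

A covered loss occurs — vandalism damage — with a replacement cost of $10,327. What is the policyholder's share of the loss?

$1,500

Less the $1,500 deductible: $10,327 − $1,500 = $8,827.
$8,827 is within the $15,122 limit, so the insurer pays $8,827.
Out of pocket: $10,327 − $8,827 = $1,500.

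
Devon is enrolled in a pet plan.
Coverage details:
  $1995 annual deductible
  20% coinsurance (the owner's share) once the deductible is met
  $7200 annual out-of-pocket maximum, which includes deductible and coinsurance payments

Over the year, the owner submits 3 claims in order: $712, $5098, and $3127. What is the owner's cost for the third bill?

Claim 1 — $712: entire amount goes to the deductible. Owner pays $712; OOP now $712.
Claim 2 — $5098: $1283 finishes the deductible; $3815 goes to coinsurance; coinsurance $3815 × 20% = $763. Owner owes $2046 (running OOP $2758).
Claim 3 — $3127: deductible already satisfied, so owner's share is 20% × $3127 = $625.40. Owner owes $625.40 (running OOP $3383.40).

$625.40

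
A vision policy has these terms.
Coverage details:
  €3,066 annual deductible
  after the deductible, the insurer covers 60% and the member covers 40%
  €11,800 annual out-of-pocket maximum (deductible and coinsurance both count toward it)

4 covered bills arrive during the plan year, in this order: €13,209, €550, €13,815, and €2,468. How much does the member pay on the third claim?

€4,456.80

Claim 1 — €13,209: €3,066 to deductible, leaving €10,143; 40% of €10,143 = €4,057.20. Cost to member: €7,123.20. OOP to date €7,123.20.
Claim 2 — €550: deductible already satisfied, so member's share is 40% × €550 = €220. Member owes €220 (running OOP €7,343.20).
Claim 3 — €13,815: deductible met; 40% of €13,815 = €5,526. That would push OOP to €12,869.20, over the €11,800 cap, so member pays €11,800 − €7,343.20 = €4,456.80.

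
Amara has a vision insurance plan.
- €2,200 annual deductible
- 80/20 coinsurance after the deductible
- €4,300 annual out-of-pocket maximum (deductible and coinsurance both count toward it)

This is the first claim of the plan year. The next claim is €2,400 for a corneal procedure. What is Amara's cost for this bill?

Nothing has been paid toward the €2,200 deductible, so the first €2,200 of this charge is applied there.
That leaves €2,400 − €2,200 = €200 for coinsurance.
Coinsurance: €200 × 20% = €40.
That puts the member's cost at €2,200 + €40 = €2,240 before any cap.
Total out-of-pocket so far would be €0 + €2,240 = €2,240, below the €4,300 cap — no reduction.

€2,240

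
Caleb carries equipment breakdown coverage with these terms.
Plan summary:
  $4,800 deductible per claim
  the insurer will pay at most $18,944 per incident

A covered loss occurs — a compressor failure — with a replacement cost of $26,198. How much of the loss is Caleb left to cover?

$7,254

Less the $4,800 deductible: $26,198 − $4,800 = $21,398.
Since $21,398 > $18,944, the payout is capped at $18,944.
The business owner bears the rest of the original loss: $26,198 − $18,944 = $7,254.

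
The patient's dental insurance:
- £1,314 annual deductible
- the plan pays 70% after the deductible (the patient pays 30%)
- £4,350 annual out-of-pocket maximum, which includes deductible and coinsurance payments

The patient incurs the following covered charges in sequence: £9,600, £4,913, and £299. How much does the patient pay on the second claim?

£550.20

Claim 1 (£9,600): £1,314 finishes the deductible; £8,286 goes to coinsurance; patient's 30% is £2,485.80. Patient owes £3,799.80 (running OOP £3,799.80).
Claim 2 (£4,913): deductible met; 30% of £4,913 = £1,473.90. That would push OOP to £5,273.70, over the £4,350 cap, so patient pays £4,350 − £3,799.80 = £550.20.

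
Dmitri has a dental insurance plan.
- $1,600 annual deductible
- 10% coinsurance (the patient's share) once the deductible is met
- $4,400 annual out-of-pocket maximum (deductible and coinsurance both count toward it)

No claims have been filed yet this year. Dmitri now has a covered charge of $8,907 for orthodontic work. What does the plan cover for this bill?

The full $1,600 deductible is still open; $1,600 of this bill applies to it.
After the $1,600 deductible portion, $8,907 − $1,600 = $7,307 is subject to coinsurance.
10% of $7,307 = $730.70 falls to the patient.
So the patient owes $1,600 + $730.70 = $2,330.70 before any cap.
Cumulative spending $0 + $2,330.70 = $2,330.70 stays under the $4,400 maximum.
The plan picks up $8,907 − $2,330.70 = $6,576.30.

$6,576.30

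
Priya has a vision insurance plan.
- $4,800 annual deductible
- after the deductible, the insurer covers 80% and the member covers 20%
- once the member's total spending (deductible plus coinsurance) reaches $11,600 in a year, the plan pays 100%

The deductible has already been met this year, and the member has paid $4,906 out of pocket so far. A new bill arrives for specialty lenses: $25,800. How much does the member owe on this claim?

$5,160

The deductible is already satisfied, so the full bill goes to coinsurance.
Coinsurance: $25,800 × 20% = $5,160.
Total out-of-pocket so far would be $4,906 + $5,160 = $10,066, below the $11,600 cap — no reduction.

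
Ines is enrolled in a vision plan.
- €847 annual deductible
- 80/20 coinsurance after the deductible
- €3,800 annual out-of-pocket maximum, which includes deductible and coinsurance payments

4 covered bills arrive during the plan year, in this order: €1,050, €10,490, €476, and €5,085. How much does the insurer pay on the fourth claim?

Claim 1 — €1,050: €847 to deductible, leaving €203; coinsurance €203 × 20% = €40.60. Member pays €887.60; OOP now €887.60. Insurer: €1,050 − €887.60 = €162.40.
Claim 2 — €10,490: deductible met; 20% of €10,490 = €2,098. Cost to member: €2,098. OOP to date €2,985.60. Insurer: €10,490 − €2,098 = €8,392.
Claim 3 — €476: 20% coinsurance on €476 = €95.20. Cost to member: €95.20. OOP to date €3,080.80. Insurer: €476 − €95.20 = €380.80.
Claim 4 — €5,085: 20% coinsurance on €5,085 = €1,017. That would push OOP to €4,097.80, over the €3,800 cap, so member pays €3,800 − €3,080.80 = €719.20. Plan pays €5,085 − €719.20 = €4,365.80.

€4,365.80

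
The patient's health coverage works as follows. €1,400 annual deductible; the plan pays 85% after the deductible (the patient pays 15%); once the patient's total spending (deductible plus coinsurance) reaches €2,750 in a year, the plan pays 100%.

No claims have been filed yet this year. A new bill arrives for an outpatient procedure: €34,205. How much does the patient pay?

€2,750

Nothing has been paid toward the €1,400 deductible, so the first €1,400 of this charge is applied there.
That leaves €34,205 − €1,400 = €32,805 for coinsurance.
Coinsurance: €32,805 × 15% = €4,920.75.
That puts the patient's cost at €1,400 + €4,920.75 = €6,320.75 before any cap.
Year-to-date out-of-pocket would reach €0 + €6,320.75 = €6,320.75, above the €2,750 maximum, so the patient pays only €2,750 − €0 = €2,750.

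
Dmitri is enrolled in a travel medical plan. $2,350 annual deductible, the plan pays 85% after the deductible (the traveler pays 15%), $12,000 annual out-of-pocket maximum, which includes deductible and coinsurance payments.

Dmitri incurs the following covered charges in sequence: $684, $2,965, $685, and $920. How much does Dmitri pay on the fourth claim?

$138

Claim 1 — $684: entire amount goes to the deductible. Cost to traveler: $684. OOP to date $684.
Claim 2 — $2,965: $1,666 finishes the deductible; $1,299 goes to coinsurance; 15% of $1,299 = $194.85. Traveler owes $1,860.85 (running OOP $2,544.85).
Claim 3 — $685: deductible met; 15% of $685 = $102.75. Traveler owes $102.75 (running OOP $2,647.60).
Claim 4 — $920: deductible met; 15% of $920 = $138. Traveler owes $138 (running OOP $2,785.60).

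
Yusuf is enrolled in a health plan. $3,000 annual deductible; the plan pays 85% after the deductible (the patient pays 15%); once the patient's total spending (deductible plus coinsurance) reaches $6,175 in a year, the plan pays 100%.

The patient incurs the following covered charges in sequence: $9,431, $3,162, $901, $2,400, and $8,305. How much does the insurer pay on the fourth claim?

Claim 1 — $9,431: $3,000 to deductible, leaving $6,431; patient's 15% is $964.65. Patient pays $3,964.65; OOP now $3,964.65. Insurer: $9,431 − $3,964.65 = $5,466.35.
Claim 2 — $3,162: 15% coinsurance on $3,162 = $474.30. Patient owes $474.30 (running OOP $4,438.95). Insurer: $3,162 − $474.30 = $2,687.70.
Claim 3 — $901: 15% coinsurance on $901 = $135.15. Patient pays $135.15; OOP now $4,574.10. Insurer: $901 − $135.15 = $765.85.
Claim 4 — $2,400: deductible met; 15% of $2,400 = $360. Patient owes $360 (running OOP $4,934.10). Plan pays $2,400 − $360 = $2,040.

$2,040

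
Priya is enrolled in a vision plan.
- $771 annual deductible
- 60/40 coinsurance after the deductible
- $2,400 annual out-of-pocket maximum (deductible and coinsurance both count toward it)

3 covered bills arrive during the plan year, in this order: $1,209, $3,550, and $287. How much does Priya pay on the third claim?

#1 ($1,209): $771 finishes the deductible; $438 goes to coinsurance; member's 40% is $175.20. Member pays $946.20; OOP now $946.20.
#2 ($3,550): deductible met; 40% of $3,550 = $1,420. Cost to member: $1,420. OOP to date $2,366.20.
#3 ($287): deductible met; 40% of $287 = $114.80. Adding that to $2,366.20 gives $2,481, past the $2,400 cap; member pays only $2,400 − $2,366.20 = $33.80.

$33.80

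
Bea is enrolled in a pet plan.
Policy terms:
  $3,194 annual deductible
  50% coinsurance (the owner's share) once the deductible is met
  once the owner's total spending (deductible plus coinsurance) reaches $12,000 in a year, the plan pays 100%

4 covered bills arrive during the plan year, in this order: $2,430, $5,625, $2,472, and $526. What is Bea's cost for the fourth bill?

$263

#1 ($2,430): all of it applies to the deductible. Owner pays $2,430; OOP now $2,430.
#2 ($5,625): deductible takes $764, $4,861 remains; 50% of $4,861 = $2,430.50. Owner owes $3,194.50 (running OOP $5,624.50).
#3 ($2,472): deductible met; 50% of $2,472 = $1,236. Owner pays $1,236; OOP now $6,860.50.
#4 ($526): deductible met; 50% of $526 = $263. Cost to owner: $263. OOP to date $7,123.50.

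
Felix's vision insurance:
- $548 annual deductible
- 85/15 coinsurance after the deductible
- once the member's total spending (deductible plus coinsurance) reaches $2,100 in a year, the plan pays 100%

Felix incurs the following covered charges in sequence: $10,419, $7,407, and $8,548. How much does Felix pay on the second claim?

Bill 1, $10,419: $548 to deductible, leaving $9,871; coinsurance $9,871 × 15% = $1,480.65. Member owes $2,028.65 (running OOP $2,028.65).
Bill 2, $7,407: deductible already satisfied, so member's share is 15% × $7,407 = $1,111.05. That would push OOP to $3,139.70, over the $2,100 cap, so member pays $2,100 − $2,028.65 = $71.35.

$71.35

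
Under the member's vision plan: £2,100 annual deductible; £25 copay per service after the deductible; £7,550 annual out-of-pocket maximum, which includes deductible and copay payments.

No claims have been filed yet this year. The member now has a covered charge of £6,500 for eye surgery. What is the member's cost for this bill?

The full £2,100 deductible is still open; £2,100 of this bill applies to it.
The remaining £4,400 (= £6,500 − £2,100) moves to the copay.
Copay on this service: £25.
So the member owes £2,100 + £25 = £2,125 before any cap.
Total out-of-pocket so far would be £0 + £2,125 = £2,125, below the £7,550 cap — no reduction.

£2,125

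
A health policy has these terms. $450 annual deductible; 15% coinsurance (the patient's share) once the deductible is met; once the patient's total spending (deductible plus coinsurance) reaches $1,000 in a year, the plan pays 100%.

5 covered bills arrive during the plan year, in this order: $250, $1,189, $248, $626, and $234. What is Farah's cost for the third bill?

#1 ($250): all of it applies to the deductible. Cost to patient: $250. OOP to date $250.
#2 ($1,189): $200 to deductible, leaving $989; patient's 15% is $148.35. Patient pays $348.35; OOP now $598.35.
#3 ($248): deductible met; 15% of $248 = $37.20. Patient pays $37.20; OOP now $635.55.

$37.20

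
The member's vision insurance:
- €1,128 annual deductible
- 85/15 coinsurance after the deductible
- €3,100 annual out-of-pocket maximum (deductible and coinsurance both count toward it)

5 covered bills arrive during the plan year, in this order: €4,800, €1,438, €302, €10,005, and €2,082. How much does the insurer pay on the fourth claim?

Claim 1 — €4,800: €1,128 to deductible, leaving €3,672; 15% of €3,672 = €550.80. Cost to member: €1,678.80. OOP to date €1,678.80. Plan pays €4,800 − €1,678.80 = €3,121.20.
Claim 2 — €1,438: deductible met; 15% of €1,438 = €215.70. Cost to member: €215.70. OOP to date €1,894.50. Insurer: €1,438 − €215.70 = €1,222.30.
Claim 3 — €302: deductible already satisfied, so member's share is 15% × €302 = €45.30. Member owes €45.30 (running OOP €1,939.80). Insurer: €302 − €45.30 = €256.70.
Claim 4 — €10,005: deductible met; 15% of €10,005 = €1,500.75. OOP would hit €3,440.55 > €3,100, so the cap limits the member to €3,100 − €1,939.80 = €1,160.20. Insurer: €10,005 − €1,160.20 = €8,844.80.

€8,844.80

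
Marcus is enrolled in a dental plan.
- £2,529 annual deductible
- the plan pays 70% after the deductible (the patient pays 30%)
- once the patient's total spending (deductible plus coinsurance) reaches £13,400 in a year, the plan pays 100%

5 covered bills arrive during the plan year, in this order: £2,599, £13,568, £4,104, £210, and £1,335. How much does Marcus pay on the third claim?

#1 (£2,599): £2,529 to deductible, leaving £70; patient's 30% is £21. Cost to patient: £2,550. OOP to date £2,550.
#2 (£13,568): deductible already satisfied, so patient's share is 30% × £13,568 = £4,070.40. Cost to patient: £4,070.40. OOP to date £6,620.40.
#3 (£4,104): deductible met; 30% of £4,104 = £1,231.20. Patient pays £1,231.20; OOP now £7,851.60.

£1,231.20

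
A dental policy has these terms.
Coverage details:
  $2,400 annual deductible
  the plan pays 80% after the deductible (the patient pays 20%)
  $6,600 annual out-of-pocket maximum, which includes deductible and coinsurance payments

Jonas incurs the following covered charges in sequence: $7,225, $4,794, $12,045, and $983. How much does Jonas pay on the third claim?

$2,276.20

#1 ($7,225): deductible takes $2,400, $4,825 remains; coinsurance $4,825 × 20% = $965. Patient pays $3,365; OOP now $3,365.
#2 ($4,794): 20% coinsurance on $4,794 = $958.80. Patient pays $958.80; OOP now $4,323.80.
#3 ($12,045): 20% coinsurance on $12,045 = $2,409. Adding that to $4,323.80 gives $6,732.80, past the $6,600 cap; patient pays only $6,600 − $4,323.80 = $2,276.20.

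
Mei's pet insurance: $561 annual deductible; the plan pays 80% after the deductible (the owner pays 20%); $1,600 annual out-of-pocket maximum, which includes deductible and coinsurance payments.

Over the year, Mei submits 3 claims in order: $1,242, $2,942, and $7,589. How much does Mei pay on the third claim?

Claim 1 — $1,242: $561 finishes the deductible; $681 goes to coinsurance; 20% of $681 = $136.20. Owner pays $697.20; OOP now $697.20.
Claim 2 — $2,942: deductible already satisfied, so owner's share is 20% × $2,942 = $588.40. Cost to owner: $588.40. OOP to date $1,285.60.
Claim 3 — $7,589: 20% coinsurance on $7,589 = $1,517.80. OOP would hit $2,803.40 > $1,600, so the cap limits the owner to $1,600 − $1,285.60 = $314.40.

$314.40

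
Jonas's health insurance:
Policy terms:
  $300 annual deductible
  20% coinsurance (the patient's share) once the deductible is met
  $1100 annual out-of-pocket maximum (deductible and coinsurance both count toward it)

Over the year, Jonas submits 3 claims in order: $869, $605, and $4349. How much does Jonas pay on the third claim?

$565.20

Claim 1 — $869: deductible takes $300, $569 remains; patient's 20% is $113.80. Patient pays $413.80; OOP now $413.80.
Claim 2 — $605: deductible already satisfied, so patient's share is 20% × $605 = $121. Cost to patient: $121. OOP to date $534.80.
Claim 3 — $4349: deductible met; 20% of $4349 = $869.80. Adding that to $534.80 gives $1404.60, past the $1100 cap; patient pays only $1100 − $534.80 = $565.20.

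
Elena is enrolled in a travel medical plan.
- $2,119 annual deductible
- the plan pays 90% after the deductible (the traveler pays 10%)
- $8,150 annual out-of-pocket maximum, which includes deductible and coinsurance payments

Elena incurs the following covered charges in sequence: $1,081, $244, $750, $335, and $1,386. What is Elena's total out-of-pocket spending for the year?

$2,286.70

#1 ($1,081): entire amount goes to the deductible. Traveler owes $1,081 (running OOP $1,081).
#2 ($244): all of it applies to the deductible. Traveler pays $244; OOP now $1,325.
#3 ($750): all of it applies to the deductible. Traveler pays $750; OOP now $2,075.
#4 ($335): $44 finishes the deductible; $291 goes to coinsurance; traveler's 10% is $29.10. Traveler pays $73.10; OOP now $2,148.10.
#5 ($1,386): 10% coinsurance on $1,386 = $138.60. Traveler owes $138.60 (running OOP $2,286.70).
Total paid by the traveler: $1,081 + $244 + $750 + $73.10 + $138.60 = $2,286.70.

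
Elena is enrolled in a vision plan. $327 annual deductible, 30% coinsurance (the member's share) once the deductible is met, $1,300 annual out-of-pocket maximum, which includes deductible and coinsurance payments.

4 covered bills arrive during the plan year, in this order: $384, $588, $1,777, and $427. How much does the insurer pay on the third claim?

$1,243.90

Claim 1 — $384: $327 to deductible, leaving $57; coinsurance $57 × 30% = $17.10. Member owes $344.10 (running OOP $344.10). Plan pays $384 − $344.10 = $39.90.
Claim 2 — $588: 30% coinsurance on $588 = $176.40. Member pays $176.40; OOP now $520.50. Plan pays $588 − $176.40 = $411.60.
Claim 3 — $1,777: deductible met; 30% of $1,777 = $533.10. Cost to member: $533.10. OOP to date $1,053.60. Plan pays $1,777 − $533.10 = $1,243.90.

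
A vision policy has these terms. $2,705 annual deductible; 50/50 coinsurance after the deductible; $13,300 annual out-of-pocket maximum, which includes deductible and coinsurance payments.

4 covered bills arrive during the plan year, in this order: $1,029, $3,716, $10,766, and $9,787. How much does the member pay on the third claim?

Claim 1 — $1,029: entire amount goes to the deductible. Member pays $1,029; OOP now $1,029.
Claim 2 — $3,716: $1,676 to deductible, leaving $2,040; member's 50% is $1,020. Member pays $2,696; OOP now $3,725.
Claim 3 — $10,766: deductible met; 50% of $10,766 = $5,383. Member owes $5,383 (running OOP $9,108).

$5,383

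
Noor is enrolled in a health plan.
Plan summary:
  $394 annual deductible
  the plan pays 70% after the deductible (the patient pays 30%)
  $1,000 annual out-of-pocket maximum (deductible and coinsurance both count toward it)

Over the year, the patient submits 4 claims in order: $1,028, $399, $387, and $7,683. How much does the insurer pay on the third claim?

Claim 1 — $1,028: deductible takes $394, $634 remains; coinsurance $634 × 30% = $190.20. Patient pays $584.20; OOP now $584.20. Insurer: $1,028 − $584.20 = $443.80.
Claim 2 — $399: deductible already satisfied, so patient's share is 30% × $399 = $119.70. Patient owes $119.70 (running OOP $703.90). Plan pays $399 − $119.70 = $279.30.
Claim 3 — $387: deductible met; 30% of $387 = $116.10. Patient pays $116.10; OOP now $820. Plan pays $387 − $116.10 = $270.90.

$270.90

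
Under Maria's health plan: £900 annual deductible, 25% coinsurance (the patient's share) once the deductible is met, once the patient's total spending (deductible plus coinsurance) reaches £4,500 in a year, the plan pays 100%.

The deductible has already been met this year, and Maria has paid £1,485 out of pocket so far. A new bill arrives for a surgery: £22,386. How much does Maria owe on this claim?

£3,015

The deductible is already satisfied, so the full bill goes to coinsurance.
25% of £22,386 = £5,596.50 falls to the patient.
That would bring total out-of-pocket to £7,081.50, past the £4,500 cap. The patient is capped at £4,500 − £1,485 = £3,015 on this claim.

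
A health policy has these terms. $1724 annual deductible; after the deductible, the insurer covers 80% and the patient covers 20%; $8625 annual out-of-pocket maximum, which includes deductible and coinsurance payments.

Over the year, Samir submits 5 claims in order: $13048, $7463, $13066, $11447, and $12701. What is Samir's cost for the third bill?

$2613.20

Claim 1 ($13048): $1724 to deductible, leaving $11324; patient's 20% is $2264.80. Patient owes $3988.80 (running OOP $3988.80).
Claim 2 ($7463): deductible already satisfied, so patient's share is 20% × $7463 = $1492.60. Patient owes $1492.60 (running OOP $5481.40).
Claim 3 ($13066): deductible met; 20% of $13066 = $2613.20. Patient owes $2613.20 (running OOP $8094.60).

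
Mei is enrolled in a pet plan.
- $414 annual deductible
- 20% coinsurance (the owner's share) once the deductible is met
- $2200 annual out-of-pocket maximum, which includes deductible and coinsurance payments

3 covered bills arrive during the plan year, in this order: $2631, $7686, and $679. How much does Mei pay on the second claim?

Bill 1, $2631: $414 to deductible, leaving $2217; 20% of $2217 = $443.40. Owner owes $857.40 (running OOP $857.40).
Bill 2, $7686: deductible met; 20% of $7686 = $1537.20. That would push OOP to $2394.60, over the $2200 cap, so owner pays $2200 − $857.40 = $1342.60.

$1342.60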